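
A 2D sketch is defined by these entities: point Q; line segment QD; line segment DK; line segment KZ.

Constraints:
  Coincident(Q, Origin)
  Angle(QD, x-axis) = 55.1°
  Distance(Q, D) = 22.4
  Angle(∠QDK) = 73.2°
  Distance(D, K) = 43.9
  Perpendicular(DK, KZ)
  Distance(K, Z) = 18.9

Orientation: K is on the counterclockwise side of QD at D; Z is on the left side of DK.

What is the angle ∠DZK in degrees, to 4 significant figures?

66.71°

Q is at the origin; QD runs at 55.1° with length 22.4, so D = 22.4·(cos 55.1°, sin 55.1°) = (12.82, 18.37). ∠QDK = 73.2°, so DK runs at 55.1° + (180° − 73.2°) = 161.9° from the x-axis; with |DK| = 43.9, K = D + 43.9·(cos 161.9°, sin 161.9°) = (-28.91, 32.01). DK is perpendicular to KZ; with |KZ| = 18.9 on the left of DK, Z = K + 18.9·(-0.3107, -0.9505) = (-34.78, 14.05). Then cos ∠DZK = ZD·ZK / (|ZD||ZK|), giving 66.71°.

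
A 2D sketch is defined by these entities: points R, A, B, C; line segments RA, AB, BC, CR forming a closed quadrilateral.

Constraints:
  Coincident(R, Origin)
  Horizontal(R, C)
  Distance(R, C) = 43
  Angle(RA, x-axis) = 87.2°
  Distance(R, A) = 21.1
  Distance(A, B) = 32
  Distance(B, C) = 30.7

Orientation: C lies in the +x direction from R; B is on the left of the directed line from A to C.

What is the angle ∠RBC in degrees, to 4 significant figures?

68.99°

Checks: |AB| = 32.00 ✓; |BC| = 30.70 ✓.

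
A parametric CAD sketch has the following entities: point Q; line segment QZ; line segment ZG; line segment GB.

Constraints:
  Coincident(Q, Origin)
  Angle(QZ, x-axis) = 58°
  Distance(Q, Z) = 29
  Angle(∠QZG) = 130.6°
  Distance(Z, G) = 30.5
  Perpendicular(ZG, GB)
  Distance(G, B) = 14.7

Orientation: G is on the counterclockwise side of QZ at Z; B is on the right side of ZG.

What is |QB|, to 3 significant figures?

61.5

Q is at the origin; QZ runs at 58.0° with length 29.0, so Z = 29.0·(cos 58.0°, sin 58.0°) = (15.4, 24.6). ∠QZG = 130.6°, so ZG runs at 58.0° + (180° − 130.6°) = 107° from the x-axis; with |ZG| = 30.5, G = Z + 30.5·(cos 107°, sin 107°) = (6.25, 53.7). ZG is perpendicular to GB; with |GB| = 14.7 on the right of ZG, B = G + 14.7·(0.954, 0.299) = (20.3, 58.1). Then |QB| = |B − Q| = 61.5.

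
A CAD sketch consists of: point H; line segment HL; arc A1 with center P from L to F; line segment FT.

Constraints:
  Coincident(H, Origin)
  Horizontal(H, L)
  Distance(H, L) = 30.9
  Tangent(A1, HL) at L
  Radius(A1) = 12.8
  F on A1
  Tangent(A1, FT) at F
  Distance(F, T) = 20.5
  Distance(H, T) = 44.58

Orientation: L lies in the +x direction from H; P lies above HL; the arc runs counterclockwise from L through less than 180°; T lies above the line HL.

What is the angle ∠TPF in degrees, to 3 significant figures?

58.0°

H is at the origin; HL is horizontal with |HL| = 30.9 and L on the +x side, so L = (30.9, 0.00). Since A1 is tangent to HL there, PL ⟂ HL, so P = L + (0, 12.8) = (30.9, 12.8). Since PF ⟂ FT (tangency), |PT| = √(12.8² + 20.5²) = 24.2 regardless of where F sits on A1. So T lies on both circle(H, 44.58) and circle(P, 24.2); the above-HL intersection is T = (25.7, 36.4). F is the foot of the tangent from T: F = (40.1, 21.7).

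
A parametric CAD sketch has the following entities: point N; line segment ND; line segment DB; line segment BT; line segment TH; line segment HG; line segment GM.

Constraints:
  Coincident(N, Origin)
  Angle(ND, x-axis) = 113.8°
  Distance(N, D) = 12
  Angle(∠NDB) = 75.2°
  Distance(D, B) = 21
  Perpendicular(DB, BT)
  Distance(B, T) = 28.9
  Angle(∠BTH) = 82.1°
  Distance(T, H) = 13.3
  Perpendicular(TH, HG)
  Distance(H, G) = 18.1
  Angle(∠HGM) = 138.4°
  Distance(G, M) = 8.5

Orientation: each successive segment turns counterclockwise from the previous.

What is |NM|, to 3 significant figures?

15.9

TH is perpendicular to HG, so HG runs at 136°; with |HG| = 18.1, G = (-7.20, -2.60). ∠HGM = 138.4° gives GM at 178° from the x-axis; with |GM| = 8.5, M = (-15.7, -2.32). Then |NM| = |M − N| = 15.9.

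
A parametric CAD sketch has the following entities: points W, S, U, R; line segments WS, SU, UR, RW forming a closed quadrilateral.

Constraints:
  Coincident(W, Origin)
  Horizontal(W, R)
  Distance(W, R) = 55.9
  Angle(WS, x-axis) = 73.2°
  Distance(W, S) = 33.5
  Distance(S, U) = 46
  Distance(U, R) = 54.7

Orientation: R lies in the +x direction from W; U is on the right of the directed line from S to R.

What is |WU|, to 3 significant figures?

13.7

W is at the origin; W and R share the same y with |WR| = 55.9 and R in +x, so R = (55.9, 0). WS runs at 73.2° with |WS| = 33.5, so S = (9.68, 32.1). U is determined by |SU| = 46.0 and |UR| = 54.7 together: it lies at the intersection of circle(S, 46.0) and circle(R, 54.7). With |SR| = 56.3, the foot of the radical line on SR is 20.3 from S and the perpendicular offset is √(46.0² − 20.3²) = 41.3. Taking the right-of-SR solution: U = (2.87, -13.4).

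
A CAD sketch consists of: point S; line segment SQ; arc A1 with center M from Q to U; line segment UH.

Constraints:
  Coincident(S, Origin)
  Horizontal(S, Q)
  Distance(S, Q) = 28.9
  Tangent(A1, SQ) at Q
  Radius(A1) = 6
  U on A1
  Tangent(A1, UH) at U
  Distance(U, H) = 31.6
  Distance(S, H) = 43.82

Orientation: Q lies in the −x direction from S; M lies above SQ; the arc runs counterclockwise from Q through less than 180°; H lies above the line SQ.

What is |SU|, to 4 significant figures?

23.66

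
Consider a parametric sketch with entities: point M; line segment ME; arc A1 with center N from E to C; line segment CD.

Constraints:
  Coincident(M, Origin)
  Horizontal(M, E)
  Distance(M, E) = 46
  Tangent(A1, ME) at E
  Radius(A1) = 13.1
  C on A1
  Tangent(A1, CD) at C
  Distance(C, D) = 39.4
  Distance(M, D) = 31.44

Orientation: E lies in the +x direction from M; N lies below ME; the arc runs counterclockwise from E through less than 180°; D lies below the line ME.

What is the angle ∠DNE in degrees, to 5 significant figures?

114.54°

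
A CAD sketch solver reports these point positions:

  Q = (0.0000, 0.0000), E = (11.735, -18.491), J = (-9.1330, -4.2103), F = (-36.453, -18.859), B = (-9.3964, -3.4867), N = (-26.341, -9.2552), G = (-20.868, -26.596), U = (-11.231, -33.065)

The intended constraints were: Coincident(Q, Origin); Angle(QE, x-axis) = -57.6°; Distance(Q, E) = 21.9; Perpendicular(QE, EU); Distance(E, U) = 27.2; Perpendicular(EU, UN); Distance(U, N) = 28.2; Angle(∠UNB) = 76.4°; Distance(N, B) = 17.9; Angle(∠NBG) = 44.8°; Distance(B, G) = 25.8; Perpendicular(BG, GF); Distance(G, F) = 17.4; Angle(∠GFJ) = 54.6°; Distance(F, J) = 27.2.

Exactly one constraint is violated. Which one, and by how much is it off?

Distance(F, J) = 27.2 — off by 3.80.

Q = (0.00, 0.00) ✓; QE at -57.60° ✓; |QE| = 21.90 ✓; ∠(QE, EU) = 90.00° ✓; |EU| = 27.20 ✓; ∠(EU, UN) = 90.00° ✓; |UN| = 28.20 ✓; ∠UNB = 76.40° ✓; |NB| = 17.90 ✓; ∠NBG = 44.80° ✓; |BG| = 25.80 ✓; ∠(BG, GF) = 90.00° ✓; |GF| = 17.40 ✓; ∠GFJ = 54.60° ✓; |FJ| = 31.00 ✗.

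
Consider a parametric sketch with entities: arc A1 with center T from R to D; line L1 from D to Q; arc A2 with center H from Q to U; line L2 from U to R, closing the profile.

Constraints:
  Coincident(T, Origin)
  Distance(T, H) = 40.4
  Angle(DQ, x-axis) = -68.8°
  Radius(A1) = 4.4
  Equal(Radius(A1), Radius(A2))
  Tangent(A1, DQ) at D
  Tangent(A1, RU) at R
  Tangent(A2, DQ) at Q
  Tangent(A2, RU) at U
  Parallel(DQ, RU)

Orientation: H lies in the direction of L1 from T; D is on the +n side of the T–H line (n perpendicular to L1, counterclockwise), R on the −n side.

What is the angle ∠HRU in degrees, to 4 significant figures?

6.216°

The slot axis is L1's direction at -68.8°, so u = (cos -68.8°, sin -68.8°) = (0.3616, -0.9323) and n = (−sin -68.8°, cos -68.8°) = (0.9323, 0.3616). T is at the origin and H lies 40.4 along u from T, so H = 40.4·u = (14.61, -37.67). Tangency of A1 to both parallel lines with radius 4.4 puts D and R at T ± 4.4·n: D = (4.102, 1.591), R = (-4.102, -1.591). Equal radii place Q and U the same way about H: Q = H + 4.4·n = (18.71, -36.07), U = H − 4.4·n = (10.51, -39.26). Then cos ∠HRU = RH·RU / (|RH||RU|), giving 6.216°.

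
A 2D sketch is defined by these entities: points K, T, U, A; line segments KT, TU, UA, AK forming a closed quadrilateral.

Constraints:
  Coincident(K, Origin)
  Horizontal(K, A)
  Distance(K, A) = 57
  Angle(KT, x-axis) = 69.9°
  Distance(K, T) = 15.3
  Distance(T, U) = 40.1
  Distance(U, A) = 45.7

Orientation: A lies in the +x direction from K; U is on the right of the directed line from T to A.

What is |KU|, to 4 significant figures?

29.69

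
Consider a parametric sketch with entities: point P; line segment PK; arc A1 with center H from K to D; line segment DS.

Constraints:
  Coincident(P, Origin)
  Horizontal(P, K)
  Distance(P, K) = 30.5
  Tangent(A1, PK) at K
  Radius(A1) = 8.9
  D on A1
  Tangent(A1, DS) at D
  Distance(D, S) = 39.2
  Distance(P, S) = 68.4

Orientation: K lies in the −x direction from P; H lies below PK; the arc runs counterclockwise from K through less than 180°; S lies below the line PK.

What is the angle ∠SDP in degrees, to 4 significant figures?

122.1°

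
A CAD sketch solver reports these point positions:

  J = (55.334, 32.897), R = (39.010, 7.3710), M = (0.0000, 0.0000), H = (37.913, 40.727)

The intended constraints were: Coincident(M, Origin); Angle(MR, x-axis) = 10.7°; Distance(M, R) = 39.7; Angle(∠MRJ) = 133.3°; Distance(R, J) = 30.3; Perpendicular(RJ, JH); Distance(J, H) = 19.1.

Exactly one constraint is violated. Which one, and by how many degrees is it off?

Perpendicular(RJ, JH) — off by 8.40°.

M = (0.00, 0.00) ✓; MR at 10.70° ✓; |MR| = 39.70 ✓; ∠MRJ = 133.3° ✓; |RJ| = 30.30 ✓; ∠(RJ, JH) = 98.40° ✗; |JH| = 19.10 ✓.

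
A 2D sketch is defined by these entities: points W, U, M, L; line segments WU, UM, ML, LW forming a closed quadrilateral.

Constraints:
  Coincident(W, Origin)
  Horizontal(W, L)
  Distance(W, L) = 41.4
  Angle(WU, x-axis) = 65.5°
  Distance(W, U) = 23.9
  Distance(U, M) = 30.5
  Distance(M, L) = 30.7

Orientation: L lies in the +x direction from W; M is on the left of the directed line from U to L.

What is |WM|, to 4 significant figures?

49.65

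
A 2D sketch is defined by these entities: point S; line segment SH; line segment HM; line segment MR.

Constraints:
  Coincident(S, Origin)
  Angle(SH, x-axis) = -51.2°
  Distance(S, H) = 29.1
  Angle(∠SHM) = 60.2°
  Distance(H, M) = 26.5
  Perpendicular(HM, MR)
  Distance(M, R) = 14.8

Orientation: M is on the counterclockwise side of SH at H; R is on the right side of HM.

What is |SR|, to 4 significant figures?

41.82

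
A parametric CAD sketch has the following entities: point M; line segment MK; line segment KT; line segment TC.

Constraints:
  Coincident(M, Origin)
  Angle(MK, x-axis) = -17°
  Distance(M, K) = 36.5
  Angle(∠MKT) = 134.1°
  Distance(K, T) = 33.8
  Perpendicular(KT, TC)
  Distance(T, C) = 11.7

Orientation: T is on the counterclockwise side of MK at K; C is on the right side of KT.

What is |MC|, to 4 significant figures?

70.30

M is at the origin; MK runs at -17.0° with length 36.5, so K = 36.5·(cos -17.0°, sin -17.0°) = (34.91, -10.67). ∠MKT = 134.1°, so KT runs at -17.0° + (180° − 134.1°) = 28.90° from the x-axis; with |KT| = 33.8, T = K + 33.8·(cos 28.90°, sin 28.90°) = (64.50, 5.663). The perpendicularity gives TC at right angles to KT; with |TC| = 11.7 on the right of KT, C = T + 11.7·(0.4833, -0.8755) = (70.15, -4.580). Then |MC| = |C − M| = 70.30.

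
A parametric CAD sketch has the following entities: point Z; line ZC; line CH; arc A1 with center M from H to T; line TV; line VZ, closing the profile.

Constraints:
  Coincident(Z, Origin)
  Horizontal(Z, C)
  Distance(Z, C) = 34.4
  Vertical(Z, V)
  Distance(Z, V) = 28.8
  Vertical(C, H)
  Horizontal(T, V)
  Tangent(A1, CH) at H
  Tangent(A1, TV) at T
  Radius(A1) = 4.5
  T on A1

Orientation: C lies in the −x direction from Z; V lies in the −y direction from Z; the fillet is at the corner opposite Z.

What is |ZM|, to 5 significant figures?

38.529

Z is at the origin; Z and C share the same y with |ZC| = 34.4 and C on the −x side, so C = (-34.400, 0.0000). Z and V share the same x with |ZV| = 28.8 and V on the −y side, so V = (0.0000, -28.800). The virtual corner opposite Z is at (-34.400, -28.800). The tangent condition forces MH to be normal to CH and tangency of A1 to TV means the radius MT is perpendicular to TV, with radius 4.5, so the center M sits 4.5 in from both sides at M = (-29.900, -24.300). Then |ZM| = |M − Z| = 38.529.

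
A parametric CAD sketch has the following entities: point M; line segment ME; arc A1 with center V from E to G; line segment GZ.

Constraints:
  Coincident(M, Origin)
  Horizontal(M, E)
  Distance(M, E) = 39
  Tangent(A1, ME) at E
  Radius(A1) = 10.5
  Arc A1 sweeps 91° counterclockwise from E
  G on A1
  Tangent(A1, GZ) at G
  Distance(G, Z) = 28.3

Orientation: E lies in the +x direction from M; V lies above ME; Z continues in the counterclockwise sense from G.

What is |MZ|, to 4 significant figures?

62.62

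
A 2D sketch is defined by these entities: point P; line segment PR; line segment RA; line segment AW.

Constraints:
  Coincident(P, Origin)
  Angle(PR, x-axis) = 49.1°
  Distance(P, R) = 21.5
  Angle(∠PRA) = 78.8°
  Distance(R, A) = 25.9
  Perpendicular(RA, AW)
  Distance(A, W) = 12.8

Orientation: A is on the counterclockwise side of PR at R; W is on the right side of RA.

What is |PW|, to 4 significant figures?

40.26

P is at the origin; PR runs at 49.1° with length 21.5, so R = 21.5·(cos 49.1°, sin 49.1°) = (14.08, 16.25). ∠PRA = 78.8°, so RA runs at 49.1° + (180° − 78.8°) = 150.3° from the x-axis; with |RA| = 25.9, A = R + 25.9·(cos 150.3°, sin 150.3°) = (-8.421, 29.08). RA ⟂ AW; with |AW| = 12.8 on the right of RA, W = A + 12.8·(0.4955, 0.8686) = (-2.079, 40.20). Then |PW| = |W − P| = 40.26.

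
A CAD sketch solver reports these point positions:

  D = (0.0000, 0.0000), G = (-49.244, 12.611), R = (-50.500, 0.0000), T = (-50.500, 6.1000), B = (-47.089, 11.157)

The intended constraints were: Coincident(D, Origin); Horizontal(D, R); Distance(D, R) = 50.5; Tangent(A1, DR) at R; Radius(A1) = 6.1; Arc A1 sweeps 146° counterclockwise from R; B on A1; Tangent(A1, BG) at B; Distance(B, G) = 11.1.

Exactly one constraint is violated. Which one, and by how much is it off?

Distance(B, G) = 11.1 — off by 8.50.

D = (0.00, 0.00) ✓; D.y = 0.00, R.y = 0.00 ✓; |DR| = 50.50 ✓; ∠(TR, RD) = 90.00° ✓; |TR| = 6.100 ✓; bearing(T→B) − bearing(T→R) = 146.0° ✓; |TB| = 6.100 ✓; ∠(TB, BG) = 90.01° ✓; |BG| = 2.600 ✗.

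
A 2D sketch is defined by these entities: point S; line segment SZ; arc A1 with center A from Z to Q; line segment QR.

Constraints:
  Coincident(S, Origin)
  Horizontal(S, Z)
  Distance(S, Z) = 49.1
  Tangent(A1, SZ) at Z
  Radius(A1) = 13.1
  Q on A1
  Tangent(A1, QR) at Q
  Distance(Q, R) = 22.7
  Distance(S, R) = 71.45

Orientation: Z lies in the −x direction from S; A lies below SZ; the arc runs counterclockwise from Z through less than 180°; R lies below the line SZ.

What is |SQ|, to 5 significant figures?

63.626

S is at the origin; SZ is horizontal with |SZ| = 49.1 and Z on the −x side, so Z = (-49.100, 0.0000). Since A1 is tangent to SZ there, AZ ⟂ SZ, so A = Z + (0, -13.1) = (-49.100, -13.100). Since AQ ⟂ QR (tangency), |AR| = √(13.1² + 22.7²) = 26.209 regardless of where Q sits on A1. So R lies on both circle(S, 71.45) and circle(A, 26.209); the below-SZ intersection is R = (-61.657, -36.105). Q is the foot of the tangent from R: Q = (-62.196, -13.412).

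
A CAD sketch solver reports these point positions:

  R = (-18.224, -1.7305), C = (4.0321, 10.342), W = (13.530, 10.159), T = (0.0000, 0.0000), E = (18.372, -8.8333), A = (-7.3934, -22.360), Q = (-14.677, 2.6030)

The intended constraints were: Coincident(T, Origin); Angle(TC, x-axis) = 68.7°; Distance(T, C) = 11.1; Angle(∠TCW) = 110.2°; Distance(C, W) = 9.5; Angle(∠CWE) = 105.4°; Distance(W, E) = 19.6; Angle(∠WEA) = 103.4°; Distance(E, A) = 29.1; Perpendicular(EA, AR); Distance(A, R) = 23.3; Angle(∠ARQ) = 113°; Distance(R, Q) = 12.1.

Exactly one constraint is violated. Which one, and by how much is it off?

Distance(R, Q) = 12.1 — off by 6.50.

T = (0.00, 0.00) ✓; TC at 68.70° ✓; |TC| = 11.10 ✓; ∠TCW = 110.2° ✓; |CW| = 9.500 ✓; ∠CWE = 105.4° ✓; |WE| = 19.60 ✓; ∠WEA = 103.4° ✓; |EA| = 29.10 ✓; ∠(EA, AR) = 90.00° ✓; |AR| = 23.30 ✓; ∠ARQ = 113.0° ✓; |RQ| = 5.600 ✗.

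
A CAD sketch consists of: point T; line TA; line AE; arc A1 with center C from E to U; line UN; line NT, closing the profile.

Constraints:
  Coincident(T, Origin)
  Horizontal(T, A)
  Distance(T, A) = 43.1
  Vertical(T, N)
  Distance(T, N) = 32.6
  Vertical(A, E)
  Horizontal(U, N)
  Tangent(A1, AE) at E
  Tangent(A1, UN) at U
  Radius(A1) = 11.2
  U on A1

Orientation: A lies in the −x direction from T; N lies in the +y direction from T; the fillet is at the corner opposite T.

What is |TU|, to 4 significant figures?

45.61

T is at the origin; T and A share the same y with |TA| = 43.1 and A on the −x side, so A = (-43.10, 0.000). T and N share the same x with |TN| = 32.6 and N on the +y side, so N = (0.000, 32.60). The virtual corner opposite T is at (-43.10, 32.60). Tangency of A1 to AE means the radius CE is perpendicular to AE and A1 meets UN tangentially, so CU is at right angles to UN, with radius 11.2, so the center C sits 11.2 in from both sides at C = (-31.90, 21.40). That places the tangent points at E = (-43.10, 21.40) on AE and U = (-31.90, 32.60) on UN. Then |TU| = |U − T| = 45.61.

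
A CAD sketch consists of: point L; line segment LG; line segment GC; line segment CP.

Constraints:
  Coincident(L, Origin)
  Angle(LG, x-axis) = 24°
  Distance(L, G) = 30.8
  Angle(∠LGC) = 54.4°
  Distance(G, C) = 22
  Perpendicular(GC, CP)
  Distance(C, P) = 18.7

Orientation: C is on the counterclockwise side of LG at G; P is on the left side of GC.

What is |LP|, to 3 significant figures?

7.54

L is at the origin; LG runs at 24.0° with length 30.8, so G = 30.8·(cos 24.0°, sin 24.0°) = (28.1, 12.5). ∠LGC = 54.4°, so GC runs at 24.0° + (180° − 54.4°) = 150° from the x-axis; with |GC| = 22.0, C = G + 22.0·(cos 150°, sin 150°) = (9.16, 23.7). GC is perpendicular to CP; with |CP| = 18.7 on the left of GC, P = C + 18.7·(-0.506, -0.863) = (-0.301, 7.53). Then |LP| = |P − L| = 7.54.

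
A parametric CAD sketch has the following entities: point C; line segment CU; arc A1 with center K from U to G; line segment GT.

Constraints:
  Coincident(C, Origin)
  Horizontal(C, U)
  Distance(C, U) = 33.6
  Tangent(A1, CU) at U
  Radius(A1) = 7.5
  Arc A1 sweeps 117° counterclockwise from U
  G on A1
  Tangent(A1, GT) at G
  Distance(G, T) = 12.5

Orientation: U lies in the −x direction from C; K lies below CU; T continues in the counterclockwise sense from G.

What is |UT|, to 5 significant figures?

22.066

C is at the origin; C and U share the same y with |CU| = 33.6 and U on the −x side, so U = (-33.600, 0.0000). Tangency of A1 to CU means the radius KU is perpendicular to CU, so K = U + (0, -7.5) = (-33.600, -7.5000). On A1, U sits at bearing 90° from K; a 117° counterclockwise sweep puts G at bearing 207°, so G = K + 7.5·(cos 207°, sin 207°) = (-40.283, -10.905). Since A1 is tangent to GT there, KG ⟂ GT, so GT runs along (−sin 207°, cos 207°); with |GT| = 12.5, T = (-34.608, -22.043). Then |UT| = |T − U| = 22.066.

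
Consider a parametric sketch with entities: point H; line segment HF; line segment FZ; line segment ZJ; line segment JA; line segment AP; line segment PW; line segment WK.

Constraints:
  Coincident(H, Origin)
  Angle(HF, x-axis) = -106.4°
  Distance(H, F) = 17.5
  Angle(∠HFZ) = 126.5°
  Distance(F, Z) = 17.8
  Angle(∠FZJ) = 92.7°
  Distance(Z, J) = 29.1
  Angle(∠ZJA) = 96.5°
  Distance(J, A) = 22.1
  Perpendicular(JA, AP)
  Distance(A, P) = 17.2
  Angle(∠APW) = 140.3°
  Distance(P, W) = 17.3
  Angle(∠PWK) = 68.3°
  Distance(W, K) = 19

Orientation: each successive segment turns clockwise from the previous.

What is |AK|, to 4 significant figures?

24.44

H is at the origin; HF runs at -106.4° with length 17.5, so F = (-4.941, -16.79). ∠HFZ = 126.5° gives FZ at -159.9° from the x-axis; with |FZ| = 17.8, Z = (-21.66, -22.91). ∠FZJ = 92.7° gives ZJ at 112.8° from the x-axis; with |ZJ| = 29.1, J = (-32.93, 3.921). ∠ZJA = 96.5° gives JA at 29.30° from the x-axis; with |JA| = 22.1, A = (-13.66, 14.74). JA is perpendicular to AP, so AP runs at -60.70°; with |AP| = 17.2, P = (-5.243, -0.2632). ∠APW = 140.3° gives PW at -100.4° from the x-axis; with |PW| = 17.3, W = (-8.366, -17.28). ∠PWK = 68.3° gives WK at 147.9° from the x-axis; with |WK| = 19.0, K = (-24.46, -7.182). Then |AK| = |K − A| = 24.44.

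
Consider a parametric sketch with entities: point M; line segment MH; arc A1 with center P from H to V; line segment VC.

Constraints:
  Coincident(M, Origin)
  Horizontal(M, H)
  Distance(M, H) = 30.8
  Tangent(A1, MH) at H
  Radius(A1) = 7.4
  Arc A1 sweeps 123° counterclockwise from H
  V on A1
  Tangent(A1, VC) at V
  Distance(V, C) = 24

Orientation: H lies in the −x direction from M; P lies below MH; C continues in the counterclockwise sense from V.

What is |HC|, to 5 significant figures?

32.297

M is at the origin; M and H share the same y with |MH| = 30.8 and H on the −x side, so H = (-30.800, 0.0000). A1 meets MH tangentially, so PH is at right angles to MH, so P = H + (0, -7.4) = (-30.800, -7.4000). On A1, H sits at bearing 90° from P; a 123° counterclockwise sweep puts V at bearing 213°, so V = P + 7.4·(cos 213°, sin 213°) = (-37.006, -11.430). Tangency of A1 to VC means the radius PV is perpendicular to VC, so VC runs along (−sin 213°, cos 213°); with |VC| = 24.0, C = (-23.935, -31.558). Then |HC| = |C − H| = 32.297.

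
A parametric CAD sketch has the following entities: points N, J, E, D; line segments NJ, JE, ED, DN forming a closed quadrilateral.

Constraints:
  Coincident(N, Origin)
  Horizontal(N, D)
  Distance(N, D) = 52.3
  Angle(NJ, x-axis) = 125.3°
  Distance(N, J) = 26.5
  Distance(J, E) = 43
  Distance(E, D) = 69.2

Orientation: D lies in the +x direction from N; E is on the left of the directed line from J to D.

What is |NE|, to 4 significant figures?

56.67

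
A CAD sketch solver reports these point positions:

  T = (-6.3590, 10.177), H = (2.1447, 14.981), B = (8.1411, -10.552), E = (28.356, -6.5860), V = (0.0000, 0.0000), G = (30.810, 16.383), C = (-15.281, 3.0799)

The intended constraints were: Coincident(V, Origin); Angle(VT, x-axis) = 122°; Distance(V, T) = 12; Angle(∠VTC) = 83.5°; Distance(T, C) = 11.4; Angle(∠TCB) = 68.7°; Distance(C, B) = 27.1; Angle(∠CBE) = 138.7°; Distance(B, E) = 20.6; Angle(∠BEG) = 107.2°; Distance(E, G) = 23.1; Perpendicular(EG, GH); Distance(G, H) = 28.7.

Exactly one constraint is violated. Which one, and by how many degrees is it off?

Perpendicular(EG, GH) — off by 8.90°.

V = (0.00, 0.00) ✓; VT at 122.0° ✓; |VT| = 12.00 ✓; ∠VTC = 83.50° ✓; |TC| = 11.40 ✓; ∠TCB = 68.70° ✓; |CB| = 27.10 ✓; ∠CBE = 138.7° ✓; |BE| = 20.60 ✓; ∠BEG = 107.2° ✓; |EG| = 23.10 ✓; ∠(EG, GH) = 98.90° ✗; |GH| = 28.70 ✓.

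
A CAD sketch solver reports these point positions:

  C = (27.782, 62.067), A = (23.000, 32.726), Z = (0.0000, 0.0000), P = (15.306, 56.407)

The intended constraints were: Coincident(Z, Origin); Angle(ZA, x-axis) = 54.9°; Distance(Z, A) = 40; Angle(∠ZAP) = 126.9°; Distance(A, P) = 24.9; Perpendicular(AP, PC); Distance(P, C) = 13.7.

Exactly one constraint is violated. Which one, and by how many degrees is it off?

Perpendicular(AP, PC) — off by 6.40°.

Z = (0.00, 0.00) ✓; ZA at 54.90° ✓; |ZA| = 40.00 ✓; ∠ZAP = 126.9° ✓; |AP| = 24.90 ✓; ∠(AP, PC) = 83.60° ✗; |PC| = 13.70 ✓.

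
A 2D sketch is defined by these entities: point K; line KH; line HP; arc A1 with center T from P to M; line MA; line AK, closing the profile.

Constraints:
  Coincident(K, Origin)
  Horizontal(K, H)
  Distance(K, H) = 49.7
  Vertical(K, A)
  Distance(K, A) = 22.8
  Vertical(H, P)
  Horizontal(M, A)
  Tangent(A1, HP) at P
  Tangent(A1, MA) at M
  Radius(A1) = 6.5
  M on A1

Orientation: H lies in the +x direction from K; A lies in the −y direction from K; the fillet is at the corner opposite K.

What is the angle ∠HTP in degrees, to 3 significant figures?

68.3°

K is at the origin; KH is horizontal with |KH| = 49.7 and H on the +x side, so H = (49.7, 0.00). KA is vertical with |KA| = 22.8 and A on the −y side, so A = (0.00, -22.8). The virtual corner opposite K is at (49.7, -22.8). The tangent condition forces TP to be normal to HP and the tangent condition forces TM to be normal to MA, with radius 6.5, so the center T sits 6.5 in from both sides at T = (43.2, -16.3). That places the tangent points at P = (49.7, -16.3) on HP and M = (43.2, -22.8) on MA. Then cos ∠HTP = TH·TP / (|TH||TP|), giving 68.3°.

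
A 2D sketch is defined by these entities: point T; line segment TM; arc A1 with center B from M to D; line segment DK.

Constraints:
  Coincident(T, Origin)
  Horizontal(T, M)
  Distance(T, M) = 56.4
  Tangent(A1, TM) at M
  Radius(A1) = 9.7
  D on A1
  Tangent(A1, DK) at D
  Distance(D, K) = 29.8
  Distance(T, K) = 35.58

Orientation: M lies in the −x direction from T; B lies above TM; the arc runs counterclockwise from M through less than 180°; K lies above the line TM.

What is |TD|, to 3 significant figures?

50.0

Checks: |TM| = 56.40 ✓; |BD| = 9.700 ✓; ∠(BD, DK) = 90.00° ✓; |DK| = 29.80 ✓; |TK| = 35.58 ✓.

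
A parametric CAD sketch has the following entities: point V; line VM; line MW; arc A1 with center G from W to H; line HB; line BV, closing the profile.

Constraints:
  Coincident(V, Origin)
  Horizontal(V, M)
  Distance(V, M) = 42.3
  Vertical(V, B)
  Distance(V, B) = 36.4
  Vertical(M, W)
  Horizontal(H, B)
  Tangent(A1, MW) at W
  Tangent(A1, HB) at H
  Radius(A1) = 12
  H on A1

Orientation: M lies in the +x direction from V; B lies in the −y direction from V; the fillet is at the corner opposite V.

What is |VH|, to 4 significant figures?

47.36

The virtual corner opposite V is at (42.30, -36.40). The tangent condition forces GW to be normal to MW and since A1 is tangent to HB there, GH ⟂ HB, with radius 12.0, so the center G sits 12.0 in from both sides at G = (30.30, -24.40). That places the tangent points at W = (42.30, -24.40) on MW and H = (30.30, -36.40) on HB. Then |VH| = |H − V| = 47.36.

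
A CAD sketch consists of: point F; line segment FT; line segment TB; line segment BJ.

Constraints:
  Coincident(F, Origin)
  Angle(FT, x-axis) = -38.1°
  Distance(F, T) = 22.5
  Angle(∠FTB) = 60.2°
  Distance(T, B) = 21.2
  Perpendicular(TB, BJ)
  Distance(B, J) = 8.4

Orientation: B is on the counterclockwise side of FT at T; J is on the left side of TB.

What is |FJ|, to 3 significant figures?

15.0

F is at the origin; FT runs at -38.1° with length 22.5, so T = 22.5·(cos -38.1°, sin -38.1°) = (17.7, -13.9). ∠FTB = 60.2°, so TB runs at -38.1° + (180° − 60.2°) = 81.7° from the x-axis; with |TB| = 21.2, B = T + 21.2·(cos 81.7°, sin 81.7°) = (20.8, 7.09). TB is perpendicular to BJ; with |BJ| = 8.4 on the left of TB, J = B + 8.4·(-0.990, 0.144) = (12.5, 8.31). Then |FJ| = |J − F| = 15.0.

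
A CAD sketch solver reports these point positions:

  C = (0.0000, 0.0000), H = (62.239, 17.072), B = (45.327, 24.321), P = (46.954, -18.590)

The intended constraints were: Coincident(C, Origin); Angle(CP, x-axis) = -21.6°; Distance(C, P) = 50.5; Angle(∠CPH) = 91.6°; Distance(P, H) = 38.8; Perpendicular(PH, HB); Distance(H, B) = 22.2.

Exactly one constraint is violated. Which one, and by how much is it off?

Distance(H, B) = 22.2 — off by 3.80.

C = (0.00, 0.00) ✓; CP at -21.60° ✓; |CP| = 50.50 ✓; ∠CPH = 91.60° ✓; |PH| = 38.80 ✓; ∠(PH, HB) = 90.00° ✓; |HB| = 18.40 ✗.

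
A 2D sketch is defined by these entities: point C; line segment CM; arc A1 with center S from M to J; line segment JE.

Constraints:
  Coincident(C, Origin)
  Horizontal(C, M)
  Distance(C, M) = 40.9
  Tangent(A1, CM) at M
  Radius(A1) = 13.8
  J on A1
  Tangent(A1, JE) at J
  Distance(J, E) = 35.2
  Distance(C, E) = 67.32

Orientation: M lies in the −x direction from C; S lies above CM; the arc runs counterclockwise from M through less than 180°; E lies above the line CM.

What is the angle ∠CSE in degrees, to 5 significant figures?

112.31°

C is at the origin; C and M share the same y with |CM| = 40.9 and M on the −x side, so M = (-40.900, 0.0000). The tangent condition forces SM to be normal to CM, so S = M + (0, 13.8) = (-40.900, 13.800). Since SJ ⟂ JE (tangency), |SE| = √(13.8² + 35.2²) = 37.808 regardless of where J sits on A1. So E lies on both circle(C, 67.32) and circle(S, 37.808); the above-CM intersection is E = (-43.319, 51.531). J is the foot of the tangent from E: J = (-28.401, 19.649).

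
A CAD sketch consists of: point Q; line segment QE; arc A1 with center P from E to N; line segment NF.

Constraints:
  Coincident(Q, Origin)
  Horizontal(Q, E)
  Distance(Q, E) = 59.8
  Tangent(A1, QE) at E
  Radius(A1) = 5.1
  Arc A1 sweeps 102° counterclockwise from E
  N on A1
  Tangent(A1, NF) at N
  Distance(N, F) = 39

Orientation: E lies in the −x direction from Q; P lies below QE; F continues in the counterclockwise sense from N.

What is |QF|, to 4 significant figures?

71.94

Q is at the origin; QE is horizontal with |QE| = 59.8 and E on the −x side, so E = (-59.80, 0.000). Since A1 is tangent to QE there, PE ⟂ QE, so P = E + (0, -5.1) = (-59.80, -5.100). On A1, E sits at bearing 90° from P; a 102° counterclockwise sweep puts N at bearing 192°, so N = P + 5.1·(cos 192°, sin 192°) = (-64.79, -6.160). A1 meets NF tangentially, so PN is at right angles to NF, so NF runs along (−sin 192°, cos 192°); with |NF| = 39.0, F = (-56.68, -44.31). Then |QF| = |F − Q| = 71.94.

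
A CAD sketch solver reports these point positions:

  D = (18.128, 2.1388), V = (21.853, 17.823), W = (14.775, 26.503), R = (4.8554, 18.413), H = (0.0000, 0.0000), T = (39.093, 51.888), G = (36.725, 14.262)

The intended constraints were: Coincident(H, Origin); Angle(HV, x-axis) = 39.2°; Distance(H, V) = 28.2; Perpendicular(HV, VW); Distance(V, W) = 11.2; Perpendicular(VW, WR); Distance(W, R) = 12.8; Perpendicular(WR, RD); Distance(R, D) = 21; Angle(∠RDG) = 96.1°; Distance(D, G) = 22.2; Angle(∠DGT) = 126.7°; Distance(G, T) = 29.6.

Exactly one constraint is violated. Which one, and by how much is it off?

Distance(G, T) = 29.6 — off by 8.10.

H = (0.00, 0.00) ✓; HV at 39.20° ✓; |HV| = 28.20 ✓; ∠(HV, VW) = 89.99° ✓; |VW| = 11.20 ✓; ∠(VW, WR) = 90.00° ✓; |WR| = 12.80 ✓; ∠(WR, RD) = 90.00° ✓; |RD| = 21.00 ✓; ∠RDG = 96.10° ✓; |DG| = 22.20 ✓; ∠DGT = 126.7° ✓; |GT| = 37.70 ✗.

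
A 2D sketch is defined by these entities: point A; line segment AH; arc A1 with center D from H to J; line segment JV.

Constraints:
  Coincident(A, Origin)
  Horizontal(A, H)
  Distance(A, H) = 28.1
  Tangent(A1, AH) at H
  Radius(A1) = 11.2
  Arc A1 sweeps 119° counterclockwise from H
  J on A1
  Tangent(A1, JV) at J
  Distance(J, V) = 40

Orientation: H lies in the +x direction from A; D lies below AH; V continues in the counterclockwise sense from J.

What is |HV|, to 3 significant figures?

52.5

On A1, H sits at bearing 90° from D; a 119° counterclockwise sweep puts J at bearing 209°, so J = D + 11.2·(cos 209°, sin 209°) = (18.3, -16.6). Since A1 is tangent to JV there, DJ ⟂ JV, so JV runs along (−sin 209°, cos 209°); with |JV| = 40.0, V = (37.7, -51.6). Then |HV| = |V − H| = 52.5.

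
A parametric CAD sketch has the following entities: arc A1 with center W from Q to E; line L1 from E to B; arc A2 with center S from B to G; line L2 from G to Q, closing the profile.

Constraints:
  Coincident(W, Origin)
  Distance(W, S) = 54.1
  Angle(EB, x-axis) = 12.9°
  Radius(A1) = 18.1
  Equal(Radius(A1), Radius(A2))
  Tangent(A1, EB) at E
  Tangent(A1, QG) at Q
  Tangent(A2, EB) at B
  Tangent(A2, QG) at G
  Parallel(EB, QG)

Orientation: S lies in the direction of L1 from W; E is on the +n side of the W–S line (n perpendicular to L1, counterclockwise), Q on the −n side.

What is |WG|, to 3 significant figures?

57.0

Tangency of A1 to both parallel lines with radius 18.1 puts E and Q at W ± 18.1·n: E = (-4.04, 17.6), Q = (4.04, -17.6). Equal radii place B and G the same way about S: B = S + 18.1·n = (48.7, 29.7), G = S − 18.1·n = (56.8, -5.57). Then |WG| = |G − W| = 57.0.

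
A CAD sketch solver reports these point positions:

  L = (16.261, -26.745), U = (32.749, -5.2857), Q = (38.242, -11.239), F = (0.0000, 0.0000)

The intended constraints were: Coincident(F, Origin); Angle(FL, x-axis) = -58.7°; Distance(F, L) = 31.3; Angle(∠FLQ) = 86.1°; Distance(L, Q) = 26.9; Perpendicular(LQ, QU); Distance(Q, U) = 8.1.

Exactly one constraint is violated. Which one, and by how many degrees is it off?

Perpendicular(LQ, QU) — off by 7.50°.

F = (0.00, 0.00) ✓; FL at -58.70° ✓; |FL| = 31.30 ✓; ∠FLQ = 86.10° ✓; |LQ| = 26.90 ✓; ∠(LQ, QU) = 97.50° ✗; |QU| = 8.100 ✓.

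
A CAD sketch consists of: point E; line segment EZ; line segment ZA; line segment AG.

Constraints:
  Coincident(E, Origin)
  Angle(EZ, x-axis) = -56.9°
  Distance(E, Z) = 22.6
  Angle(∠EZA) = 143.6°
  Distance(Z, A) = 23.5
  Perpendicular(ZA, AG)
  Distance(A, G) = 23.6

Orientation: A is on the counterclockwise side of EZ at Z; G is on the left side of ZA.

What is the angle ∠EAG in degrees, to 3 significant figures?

72.2°

∠EZA = 143.6°, so ZA runs at -56.9° + (180° − 143.6°) = -20.5° from the x-axis; with |ZA| = 23.5, A = Z + 23.5·(cos -20.5°, sin -20.5°) = (34.4, -27.2). ZA ⟂ AG; with |AG| = 23.6 on the left of ZA, G = A + 23.6·(0.350, 0.937) = (42.6, -5.06). Then cos ∠EAG = AE·AG / (|AE||AG|), giving 72.2°.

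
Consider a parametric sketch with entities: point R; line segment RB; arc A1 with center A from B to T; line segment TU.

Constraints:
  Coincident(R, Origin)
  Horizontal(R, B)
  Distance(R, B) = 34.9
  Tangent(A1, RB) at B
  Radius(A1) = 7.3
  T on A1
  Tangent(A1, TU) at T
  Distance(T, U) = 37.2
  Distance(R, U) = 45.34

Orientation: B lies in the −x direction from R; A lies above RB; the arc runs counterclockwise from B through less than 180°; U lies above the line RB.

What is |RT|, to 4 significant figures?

28.37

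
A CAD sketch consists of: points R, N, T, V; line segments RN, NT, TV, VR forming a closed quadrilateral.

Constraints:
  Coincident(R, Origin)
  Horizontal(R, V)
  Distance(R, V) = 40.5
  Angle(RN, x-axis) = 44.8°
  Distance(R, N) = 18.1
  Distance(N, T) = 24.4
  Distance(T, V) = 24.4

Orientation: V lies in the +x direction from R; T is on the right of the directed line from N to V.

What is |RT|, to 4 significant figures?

21.65

R is at the origin; RV is horizontal with |RV| = 40.5 and V in +x, so V = (40.5, 0). RN runs at 44.8° with |RN| = 18.1, so N = (12.84, 12.75). T is determined by |NT| = 24.4 and |TV| = 24.4 together: it lies at the intersection of circle(N, 24.4) and circle(V, 24.4). With |NV| = 30.46, the foot of the radical line on NV is 15.23 from N and the perpendicular offset is √(24.4² − 15.23²) = 19.06. Taking the right-of-NV solution: T = (18.69, -10.94).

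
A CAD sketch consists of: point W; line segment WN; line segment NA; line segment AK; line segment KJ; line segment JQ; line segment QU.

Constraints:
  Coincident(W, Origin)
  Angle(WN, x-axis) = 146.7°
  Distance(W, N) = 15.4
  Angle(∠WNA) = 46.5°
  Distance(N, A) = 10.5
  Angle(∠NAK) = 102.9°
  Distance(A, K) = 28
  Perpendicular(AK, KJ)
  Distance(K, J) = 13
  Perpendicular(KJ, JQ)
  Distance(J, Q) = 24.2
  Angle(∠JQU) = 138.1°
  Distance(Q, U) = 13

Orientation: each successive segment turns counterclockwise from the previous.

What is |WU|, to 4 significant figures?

16.90

W is at the origin; WN runs at 146.7° with length 15.4, so N = (-12.87, 8.455). ∠WNA = 46.5° gives NA at -79.80° from the x-axis; with |NA| = 10.5, A = (-11.01, -1.879). ∠NAK = 102.9° gives AK at -2.700° from the x-axis; with |AK| = 28.0, K = (16.96, -3.198). The perpendicularity gives KJ at right angles to AK, so KJ runs at 87.30°; with |KJ| = 13.0, J = (17.57, 9.787). KJ ⟂ JQ, so JQ runs at 177.3°; with |JQ| = 24.2, Q = (-6.604, 10.93). ∠JQU = 138.1° gives QU at -140.8° from the x-axis; with |QU| = 13.0, U = (-16.68, 2.711). Then |WU| = |U − W| = 16.90.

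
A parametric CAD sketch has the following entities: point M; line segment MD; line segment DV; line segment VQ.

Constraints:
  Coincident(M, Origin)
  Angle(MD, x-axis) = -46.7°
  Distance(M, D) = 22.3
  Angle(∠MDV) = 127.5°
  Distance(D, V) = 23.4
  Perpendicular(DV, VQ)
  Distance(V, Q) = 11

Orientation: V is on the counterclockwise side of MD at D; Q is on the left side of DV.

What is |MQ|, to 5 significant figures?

37.576

M is at the origin; MD runs at -46.7° with length 22.3, so D = 22.3·(cos -46.7°, sin -46.7°) = (15.294, -16.229). ∠MDV = 127.5°, so DV runs at -46.7° + (180° − 127.5°) = 5.8000° from the x-axis; with |DV| = 23.4, V = D + 23.4·(cos 5.8000°, sin 5.8000°) = (38.574, -13.865). DV ⟂ VQ; with |VQ| = 11.0 on the left of DV, Q = V + 11.0·(-0.10106, 0.99488) = (37.462, -2.9209). Then |MQ| = |Q − M| = 37.576.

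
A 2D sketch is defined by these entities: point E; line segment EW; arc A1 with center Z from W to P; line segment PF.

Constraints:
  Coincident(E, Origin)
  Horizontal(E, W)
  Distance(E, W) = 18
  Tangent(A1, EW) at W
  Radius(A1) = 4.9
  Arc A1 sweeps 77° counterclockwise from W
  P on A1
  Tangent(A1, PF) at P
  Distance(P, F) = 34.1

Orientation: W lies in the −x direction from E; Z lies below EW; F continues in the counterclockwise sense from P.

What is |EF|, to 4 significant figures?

47.93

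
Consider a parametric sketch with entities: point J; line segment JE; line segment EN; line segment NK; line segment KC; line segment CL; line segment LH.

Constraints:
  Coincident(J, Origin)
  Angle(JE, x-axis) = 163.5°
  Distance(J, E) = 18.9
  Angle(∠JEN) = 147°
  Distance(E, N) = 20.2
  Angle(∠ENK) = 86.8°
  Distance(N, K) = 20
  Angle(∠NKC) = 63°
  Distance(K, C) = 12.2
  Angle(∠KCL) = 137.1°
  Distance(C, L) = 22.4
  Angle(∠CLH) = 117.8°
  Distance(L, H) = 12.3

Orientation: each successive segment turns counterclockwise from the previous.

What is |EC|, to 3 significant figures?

16.3

J is at the origin; JE runs at 163.5° with length 18.9, so E = (-18.1, 5.37). ∠JEN = 147.0° gives EN at -164° from the x-axis; with |EN| = 20.2, N = (-37.5, -0.369). ∠ENK = 86.8° gives NK at -70.3° from the x-axis; with |NK| = 20.0, K = (-30.7, -19.2). ∠NKC = 63.0° gives KC at 46.7° from the x-axis; with |KC| = 12.2, C = (-22.4, -10.3). Then |EC| = |C − E| = 16.3.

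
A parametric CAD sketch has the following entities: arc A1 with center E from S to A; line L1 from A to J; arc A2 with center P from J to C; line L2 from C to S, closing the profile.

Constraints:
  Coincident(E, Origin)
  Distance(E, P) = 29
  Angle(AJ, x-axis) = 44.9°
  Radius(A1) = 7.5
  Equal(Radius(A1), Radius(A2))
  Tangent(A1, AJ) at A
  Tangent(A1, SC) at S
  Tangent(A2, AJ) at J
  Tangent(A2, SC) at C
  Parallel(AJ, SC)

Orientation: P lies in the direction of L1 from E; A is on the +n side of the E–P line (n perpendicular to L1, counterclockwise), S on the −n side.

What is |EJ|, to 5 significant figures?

29.954

The slot axis is L1's direction at 44.9°, so u = (cos 44.9°, sin 44.9°) = (0.70834, 0.70587) and n = (−sin 44.9°, cos 44.9°) = (-0.70587, 0.70834). E is at the origin and P lies 29.0 along u from E, so P = 29.0·u = (20.542, 20.470). Tangency of A1 to both parallel lines with radius 7.5 puts A and S at E ± 7.5·n: A = (-5.2940, 5.3125), S = (5.2940, -5.3125). Equal radii place J and C the same way about P: J = P + 7.5·n = (15.248, 25.783), C = P − 7.5·n = (25.836, 15.158). Then |EJ| = |J − E| = 29.954.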